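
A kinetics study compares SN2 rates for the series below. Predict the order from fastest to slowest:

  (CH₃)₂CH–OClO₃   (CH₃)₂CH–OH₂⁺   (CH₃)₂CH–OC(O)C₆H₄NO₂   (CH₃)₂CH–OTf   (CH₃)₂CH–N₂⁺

(CH₃)₂CH–N₂⁺ > (CH₃)₂CH–OTf > (CH₃)₂CH–OClO₃ > (CH₃)₂CH–OH₂⁺ > (CH₃)₂CH–OC(O)C₆H₄NO₂

Identical carbon frameworks mean the comparison reduces to leaving-group quality.
The more stable X⁻ (or X) is on its own — i.e. the weaker a base it is — the better a leaving group it makes.
(CH₃)₂CH–N₂⁺ loses N₂: no meaningful conjugate acid; N₂ departs as an exceptionally stable neutral molecule
(CH₃)₂CH–OTf loses OTf⁻: pKₐ(CF₃SO₃H (triflic acid)) ≈ -14
(CH₃)₂CH–OClO₃ loses ClO₄⁻: pKₐ(HClO₄) ≈ -10
(CH₃)₂CH–OH₂⁺ loses H₂O: pKₐ(H₃O⁺) ≈ -1.7
(CH₃)₂CH–OC(O)C₆H₄NO₂ loses p-O₂N–C₆H₄–COO⁻: pKₐ(p-nitrobenzoic acid) ≈ 3.4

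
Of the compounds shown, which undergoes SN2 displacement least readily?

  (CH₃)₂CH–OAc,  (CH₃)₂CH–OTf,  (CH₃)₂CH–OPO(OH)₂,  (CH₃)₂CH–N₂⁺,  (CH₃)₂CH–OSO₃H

(CH₃)₂CH–OAc

With the same alkyl group throughout, only the leaving group differentiates the rates.
Rank by basicity of the departing species: weakest base leaves most easily.
(CH₃)₂CH–N₂⁺ loses N₂: no meaningful conjugate acid; N₂ departs as an exceptionally stable neutral molecule
(CH₃)₂CH–OTf loses OTf⁻: pKₐ(CF₃SO₃H (triflic acid)) ≈ -14
(CH₃)₂CH–OSO₃H loses HSO₄⁻: pKₐ(H₂SO₄) ≈ -3
(CH₃)₂CH–OPO(OH)₂ loses H₂PO₄⁻: pKₐ(H₃PO₄) ≈ 2.1
(CH₃)₂CH–OAc loses AcO⁻: pKₐ(CH₃COOH) ≈ 4.8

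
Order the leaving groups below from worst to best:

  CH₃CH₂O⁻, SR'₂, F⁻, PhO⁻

CH₃CH₂O⁻ < PhO⁻ < F⁻ < SR'₂

The more stable X⁻ (or X) is on its own — i.e. the weaker a base it is — the better a leaving group it makes.
SR'₂: pKₐ(R'₂SH⁺) ≈ -7 — neutral; leaves from a sulfonium salt (R–SR'₂⁺)
F⁻: pKₐ(HF) ≈ 3.2
PhO⁻: pKₐ(C₆H₅OH (phenol)) ≈ 10 — resonance into the ring helps, but still a poor LG
CH₃CH₂O⁻: pKₐ(CH₃CH₂OH) ≈ 16
The question asks for worst first, so the sequence is read in increasing leaving-group ability.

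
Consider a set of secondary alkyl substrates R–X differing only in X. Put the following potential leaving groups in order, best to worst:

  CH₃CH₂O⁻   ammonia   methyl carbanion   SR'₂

A good leaving group is a weak base: the lower the pKₐ of its conjugate acid, the more readily it departs.
SR'₂: pKₐ(R'₂SH⁺) ≈ -7 — neutral; leaves from a sulfonium salt (R–SR'₂⁺)
ammonia: pKₐ(NH₄⁺) ≈ 9.2
CH₃CH₂O⁻: pKₐ(CH₃CH₂OH) ≈ 16 — strong base; alkoxides do not leave unassisted
methyl carbanion: pKₐ(CH₄) ≈ 48

SR'₂ > ammonia > CH₃CH₂O⁻ > methyl carbanion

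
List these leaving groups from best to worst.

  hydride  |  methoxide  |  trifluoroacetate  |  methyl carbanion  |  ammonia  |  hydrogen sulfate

hydrogen sulfate: pKₐ(H₂SO₄) ≈ -3
trifluoroacetate: pKₐ(CF₃COOH) ≈ 0.2
ammonia: pKₐ(NH₄⁺) ≈ 9.2
methoxide: pKₐ(CH₃OH) ≈ 15.5
hydride: pKₐ(H₂) ≈ 36
methyl carbanion: pKₐ(CH₄) ≈ 48

hydrogen sulfate > trifluoroacetate > ammonia > methoxide > hydride > methyl carbanion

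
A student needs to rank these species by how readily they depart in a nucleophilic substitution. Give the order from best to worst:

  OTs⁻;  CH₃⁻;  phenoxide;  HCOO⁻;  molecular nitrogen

Rank by basicity of the departing species: weakest base leaves most easily.
molecular nitrogen: no meaningful conjugate acid; N₂ departs as an exceptionally stable neutral molecule
OTs⁻: pKₐ(p-CH₃C₆H₄SO₃H (TsOH)) ≈ -2.8
HCOO⁻: pKₐ(HCOOH) ≈ 3.8
phenoxide: pKₐ(C₆H₅OH (phenol)) ≈ 10
CH₃⁻: pKₐ(CH₄) ≈ 48

molecular nitrogen > OTs⁻ > HCOO⁻ > phenoxide > CH₃⁻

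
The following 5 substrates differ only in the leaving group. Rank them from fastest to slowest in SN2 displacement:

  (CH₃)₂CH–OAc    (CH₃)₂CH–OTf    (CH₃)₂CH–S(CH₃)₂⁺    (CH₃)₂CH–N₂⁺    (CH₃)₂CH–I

The skeletons are identical, so relative rate is governed entirely by leaving-group ability.
A good leaving group is a weak base: the lower the pKₐ of its conjugate acid, the more readily it departs.
(CH₃)₂CH–N₂⁺ loses N₂: no meaningful conjugate acid; N₂ departs as an exceptionally stable neutral molecule
(CH₃)₂CH–OTf loses OTf⁻: pKₐ(CF₃SO₃H (triflic acid)) ≈ -14
(CH₃)₂CH–I loses I⁻: pKₐ(HI) ≈ -10
(CH₃)₂CH–S(CH₃)₂⁺ loses SR'₂: pKₐ(R'₂SH⁺) ≈ -7
(CH₃)₂CH–OAc loses AcO⁻: pKₐ(CH₃COOH) ≈ 4.8

(CH₃)₂CH–N₂⁺ > (CH₃)₂CH–OTf > (CH₃)₂CH–I > (CH₃)₂CH–S(CH₃)₂⁺ > (CH₃)₂CH–OAc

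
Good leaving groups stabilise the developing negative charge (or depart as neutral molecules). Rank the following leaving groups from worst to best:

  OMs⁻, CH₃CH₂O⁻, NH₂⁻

Leaving-group ability tracks the stability of the departed species; conjugate-acid pKₐ is the usual yardstick (lower pKₐ → better LG).
OMs⁻: pKₐ(CH₃SO₃H (MsOH)) ≈ -1.9
CH₃CH₂O⁻: pKₐ(CH₃CH₂OH) ≈ 16 — strong base; alkoxides do not leave unassisted
NH₂⁻: pKₐ(NH₃) ≈ 38
The question asks for worst first, so the sequence is read in increasing leaving-group ability.

NH₂⁻ < CH₃CH₂O⁻ < OMs⁻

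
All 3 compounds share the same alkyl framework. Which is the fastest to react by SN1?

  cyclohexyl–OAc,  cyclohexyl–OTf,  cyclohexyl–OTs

cyclohexyl–OTf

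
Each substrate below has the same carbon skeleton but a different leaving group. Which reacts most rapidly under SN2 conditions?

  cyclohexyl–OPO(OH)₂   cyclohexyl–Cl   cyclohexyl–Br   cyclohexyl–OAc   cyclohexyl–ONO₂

cyclohexyl–Br

Identical carbon frameworks mean the comparison reduces to leaving-group quality.
Rank by basicity of the departing species: weakest base leaves most easily.
cyclohexyl–Br loses Br⁻: pKₐ(HBr) ≈ -9
cyclohexyl–Cl loses Cl⁻: pKₐ(HCl) ≈ -7
cyclohexyl–ONO₂ loses NO₃⁻: pKₐ(HNO₃) ≈ -1.3
cyclohexyl–OPO(OH)₂ loses H₂PO₄⁻: pKₐ(H₃PO₄) ≈ 2.1
cyclohexyl–OAc loses AcO⁻: pKₐ(CH₃COOH) ≈ 4.8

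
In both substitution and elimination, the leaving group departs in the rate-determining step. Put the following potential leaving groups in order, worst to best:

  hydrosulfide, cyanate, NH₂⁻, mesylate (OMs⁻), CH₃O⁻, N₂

N₂: no meaningful conjugate acid; N₂ departs as an exceptionally stable neutral molecule
mesylate (OMs⁻): pKₐ(CH₃SO₃H (MsOH)) ≈ -1.9
cyanate: pKₐ(HOCN) ≈ 3.5
hydrosulfide: pKₐ(H₂S) ≈ 7
CH₃O⁻: pKₐ(CH₃OH) ≈ 15.5
NH₂⁻: pKₐ(NH₃) ≈ 38
Listed from poorest to best leaving group as asked.

NH₂⁻ < CH₃O⁻ < hydrosulfide < cyanate < mesylate (OMs⁻) < N₂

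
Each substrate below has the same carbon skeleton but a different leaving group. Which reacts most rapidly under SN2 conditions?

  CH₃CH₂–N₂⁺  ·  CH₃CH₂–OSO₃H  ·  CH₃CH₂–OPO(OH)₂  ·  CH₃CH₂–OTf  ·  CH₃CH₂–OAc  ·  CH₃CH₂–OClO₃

CH₃CH₂–N₂⁺

Identical carbon frameworks mean the comparison reduces to leaving-group quality.
The more stable X⁻ (or X) is on its own — i.e. the weaker a base it is — the better a leaving group it makes.
CH₃CH₂–N₂⁺ loses N₂: no meaningful conjugate acid; N₂ departs as an exceptionally stable neutral molecule
CH₃CH₂–OTf loses OTf⁻: pKₐ(CF₃SO₃H (triflic acid)) ≈ -14
CH₃CH₂–OClO₃ loses ClO₄⁻: pKₐ(HClO₄) ≈ -10
CH₃CH₂–OSO₃H loses HSO₄⁻: pKₐ(H₂SO₄) ≈ -3
CH₃CH₂–OPO(OH)₂ loses H₂PO₄⁻: pKₐ(H₃PO₄) ≈ 2.1
CH₃CH₂–OAc loses AcO⁻: pKₐ(CH₃COOH) ≈ 4.8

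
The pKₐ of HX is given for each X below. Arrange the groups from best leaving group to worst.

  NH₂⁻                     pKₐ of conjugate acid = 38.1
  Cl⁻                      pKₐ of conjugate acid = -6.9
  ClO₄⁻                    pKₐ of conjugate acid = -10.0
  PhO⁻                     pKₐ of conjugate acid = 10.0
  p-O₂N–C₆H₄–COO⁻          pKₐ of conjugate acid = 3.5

Lower conjugate-acid pKₐ ⇒ weaker base ⇒ better leaving group.
Sorting by the given values: ClO₄⁻ (-10.0), Cl⁻ (-6.9), p-O₂N–C₆H₄–COO⁻ (3.5), PhO⁻ (10.0), NH₂⁻ (38.1).

ClO₄⁻ > Cl⁻ > p-O₂N–C₆H₄–COO⁻ > PhO⁻ > NH₂⁻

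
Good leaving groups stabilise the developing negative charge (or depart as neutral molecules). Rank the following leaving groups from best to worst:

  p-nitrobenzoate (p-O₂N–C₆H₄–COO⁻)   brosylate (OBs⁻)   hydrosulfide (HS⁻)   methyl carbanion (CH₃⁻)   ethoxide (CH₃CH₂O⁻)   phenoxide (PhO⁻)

brosylate (OBs⁻) > p-nitrobenzoate (p-O₂N–C₆H₄–COO⁻) > hydrosulfide (HS⁻) > phenoxide (PhO⁻) > ethoxide (CH₃CH₂O⁻) > methyl carbanion (CH₃⁻)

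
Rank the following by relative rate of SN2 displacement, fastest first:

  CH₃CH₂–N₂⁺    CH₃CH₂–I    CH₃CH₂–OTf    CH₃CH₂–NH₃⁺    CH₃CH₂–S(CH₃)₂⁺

CH₃CH₂–N₂⁺ > CH₃CH₂–OTf > CH₃CH₂–I > CH₃CH₂–S(CH₃)₂⁺ > CH₃CH₂–NH₃⁺

With the same alkyl group throughout, only the leaving group differentiates the rates.
The more stable X⁻ (or X) is on its own — i.e. the weaker a base it is — the better a leaving group it makes.
CH₃CH₂–N₂⁺ loses N₂: no meaningful conjugate acid; N₂ departs as an exceptionally stable neutral molecule
CH₃CH₂–OTf loses OTf⁻: pKₐ(CF₃SO₃H (triflic acid)) ≈ -14
CH₃CH₂–I loses I⁻: pKₐ(HI) ≈ -10
CH₃CH₂–S(CH₃)₂⁺ loses SR'₂: pKₐ(R'₂SH⁺) ≈ -7
CH₃CH₂–NH₃⁺ loses NH₃: pKₐ(NH₄⁺) ≈ 9.2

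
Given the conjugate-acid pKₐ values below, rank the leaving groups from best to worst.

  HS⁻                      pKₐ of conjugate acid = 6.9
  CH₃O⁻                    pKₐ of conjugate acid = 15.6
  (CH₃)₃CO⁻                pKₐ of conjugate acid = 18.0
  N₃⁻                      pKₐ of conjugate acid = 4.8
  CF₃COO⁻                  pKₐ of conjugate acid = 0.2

Lower conjugate-acid pKₐ ⇒ weaker base ⇒ better leaving group.
Sorting by the given values: CF₃COO⁻ (0.2), N₃⁻ (4.8), HS⁻ (6.9), CH₃O⁻ (15.6), (CH₃)₃CO⁻ (18.0).

CF₃COO⁻ > N₃⁻ > HS⁻ > CH₃O⁻ > (CH₃)₃CO⁻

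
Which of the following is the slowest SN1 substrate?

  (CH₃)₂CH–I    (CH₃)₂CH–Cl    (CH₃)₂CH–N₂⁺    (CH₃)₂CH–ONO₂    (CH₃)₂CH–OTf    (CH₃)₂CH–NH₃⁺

Same R in every case — rank the leaving groups.
The more stable X⁻ (or X) is on its own — i.e. the weaker a base it is — the better a leaving group it makes.
(CH₃)₂CH–N₂⁺ loses N₂: no meaningful conjugate acid; N₂ departs as an exceptionally stable neutral molecule
(CH₃)₂CH–OTf loses OTf⁻: pKₐ(CF₃SO₃H (triflic acid)) ≈ -14
(CH₃)₂CH–I loses I⁻: pKₐ(HI) ≈ -10
(CH₃)₂CH–Cl loses Cl⁻: pKₐ(HCl) ≈ -7
(CH₃)₂CH–ONO₂ loses NO₃⁻: pKₐ(HNO₃) ≈ -1.3
(CH₃)₂CH–NH₃⁺ loses NH₃: pKₐ(NH₄⁺) ≈ 9.2

(CH₃)₂CH–NH₃⁺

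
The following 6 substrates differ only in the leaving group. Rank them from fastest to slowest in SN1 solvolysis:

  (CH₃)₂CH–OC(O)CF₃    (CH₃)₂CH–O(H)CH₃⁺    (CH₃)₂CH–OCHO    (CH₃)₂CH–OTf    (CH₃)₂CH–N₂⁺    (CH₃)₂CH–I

(CH₃)₂CH–N₂⁺ > (CH₃)₂CH–OTf > (CH₃)₂CH–I > (CH₃)₂CH–O(H)CH₃⁺ > (CH₃)₂CH–OC(O)CF₃ > (CH₃)₂CH–OCHO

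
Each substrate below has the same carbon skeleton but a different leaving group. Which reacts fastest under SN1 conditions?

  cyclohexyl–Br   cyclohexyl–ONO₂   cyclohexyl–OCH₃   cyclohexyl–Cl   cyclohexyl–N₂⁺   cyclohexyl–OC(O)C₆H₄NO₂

cyclohexyl–N₂⁺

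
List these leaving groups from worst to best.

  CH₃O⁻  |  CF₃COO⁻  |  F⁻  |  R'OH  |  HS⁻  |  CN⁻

R'OH: pKₐ(R'OH₂⁺) ≈ -2.4
CF₃COO⁻: pKₐ(CF₃COOH) ≈ 0.2
F⁻: pKₐ(HF) ≈ 3.2
HS⁻: pKₐ(H₂S) ≈ 7
CN⁻: pKₐ(HCN) ≈ 9.2
CH₃O⁻: pKₐ(CH₃OH) ≈ 15.5
Listed from poorest to best leaving group as asked.

CH₃O⁻ < CN⁻ < HS⁻ < F⁻ < CF₃COO⁻ < R'OH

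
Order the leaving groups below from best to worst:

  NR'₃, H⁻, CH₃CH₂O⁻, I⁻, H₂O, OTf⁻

Rank by basicity of the departing species: weakest base leaves most easily.
OTf⁻: pKₐ(CF₃SO₃H (triflic acid)) ≈ -14 — charge spread over three oxygens and a CF₃ group; the premier leaving group in synthesis
I⁻: pKₐ(HI) ≈ -10 — large, highly polarisable; very weak base
H₂O: pKₐ(H₃O⁺) ≈ -1.7 — neutral; leaves from a protonated alcohol (R–OH₂⁺)
NR'₃: pKₐ(R'₃NH⁺) ≈ 10.7
CH₃CH₂O⁻: pKₐ(CH₃CH₂OH) ≈ 16
H⁻: pKₐ(H₂) ≈ 36 — extremely strong base; leaves only in special hydride-transfer contexts

OTf⁻ > I⁻ > H₂O > NR'₃ > CH₃CH₂O⁻ > H⁻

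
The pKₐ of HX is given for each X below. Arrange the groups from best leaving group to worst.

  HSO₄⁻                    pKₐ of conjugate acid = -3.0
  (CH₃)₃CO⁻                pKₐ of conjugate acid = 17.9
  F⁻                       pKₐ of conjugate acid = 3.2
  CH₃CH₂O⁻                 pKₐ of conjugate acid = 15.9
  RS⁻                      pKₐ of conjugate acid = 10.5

HSO₄⁻ > F⁻ > RS⁻ > CH₃CH₂O⁻ > (CH₃)₃CO⁻

Lower conjugate-acid pKₐ ⇒ weaker base ⇒ better leaving group.
Sorting by the given values: HSO₄⁻ (-3.0), F⁻ (3.2), RS⁻ (10.5), CH₃CH₂O⁻ (15.9), (CH₃)₃CO⁻ (17.9).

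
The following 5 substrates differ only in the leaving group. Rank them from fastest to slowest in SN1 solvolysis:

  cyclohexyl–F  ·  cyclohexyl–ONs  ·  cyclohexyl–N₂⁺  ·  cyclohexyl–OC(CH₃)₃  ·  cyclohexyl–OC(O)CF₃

The skeletons are identical, so relative rate is governed entirely by leaving-group ability.
Leaving-group ability tracks the stability of the departed species; conjugate-acid pKₐ is the usual yardstick (lower pKₐ → better LG).
cyclohexyl–N₂⁺ loses N₂: no meaningful conjugate acid; N₂ departs as an exceptionally stable neutral molecule
cyclohexyl–ONs loses ONs⁻: pKₐ(p-O₂NC₆H₄SO₃H) ≈ -3.5
cyclohexyl–OC(O)CF₃ loses CF₃COO⁻: pKₐ(CF₃COOH) ≈ 0.2
cyclohexyl–F loses F⁻: pKₐ(HF) ≈ 3.2
cyclohexyl–OC(CH₃)₃ loses (CH₃)₃CO⁻: pKₐ(t-BuOH) ≈ 18

cyclohexyl–N₂⁺ > cyclohexyl–ONs > cyclohexyl–OC(O)CF₃ > cyclohexyl–F > cyclohexyl–OC(CH₃)₃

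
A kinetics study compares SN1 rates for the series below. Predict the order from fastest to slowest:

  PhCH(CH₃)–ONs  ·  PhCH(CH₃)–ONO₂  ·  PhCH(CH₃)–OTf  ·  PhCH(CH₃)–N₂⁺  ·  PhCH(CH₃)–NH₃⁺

Identical carbon frameworks mean the comparison reduces to leaving-group quality.
Rank by basicity of the departing species: weakest base leaves most easily.
PhCH(CH₃)–N₂⁺ loses N₂: no meaningful conjugate acid; N₂ departs as an exceptionally stable neutral molecule
PhCH(CH₃)–OTf loses OTf⁻: pKₐ(CF₃SO₃H (triflic acid)) ≈ -14
PhCH(CH₃)–ONs loses ONs⁻: pKₐ(p-O₂NC₆H₄SO₃H) ≈ -3.5
PhCH(CH₃)–ONO₂ loses NO₃⁻: pKₐ(HNO₃) ≈ -1.3
PhCH(CH₃)–NH₃⁺ loses NH₃: pKₐ(NH₄⁺) ≈ 9.2

PhCH(CH₃)–N₂⁺ > PhCH(CH₃)–OTf > PhCH(CH₃)–ONs > PhCH(CH₃)–ONO₂ > PhCH(CH₃)–NH₃⁺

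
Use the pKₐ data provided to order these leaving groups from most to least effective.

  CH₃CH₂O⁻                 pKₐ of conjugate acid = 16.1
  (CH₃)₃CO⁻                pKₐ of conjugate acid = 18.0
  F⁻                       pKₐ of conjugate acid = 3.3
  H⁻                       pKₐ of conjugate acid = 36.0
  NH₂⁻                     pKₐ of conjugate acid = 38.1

F⁻ > CH₃CH₂O⁻ > (CH₃)₃CO⁻ > H⁻ > NH₂⁻

Lower conjugate-acid pKₐ ⇒ weaker base ⇒ better leaving group.
Sorting by the given values: F⁻ (3.3), CH₃CH₂O⁻ (16.1), (CH₃)₃CO⁻ (18.0), H⁻ (36.0), NH₂⁻ (38.1).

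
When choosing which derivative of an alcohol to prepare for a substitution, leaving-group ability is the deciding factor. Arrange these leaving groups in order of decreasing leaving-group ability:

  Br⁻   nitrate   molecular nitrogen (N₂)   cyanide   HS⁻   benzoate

Leaving-group ability tracks the stability of the departed species; conjugate-acid pKₐ is the usual yardstick (lower pKₐ → better LG).
molecular nitrogen (N₂): no meaningful conjugate acid; N₂ departs as an exceptionally stable neutral molecule
Br⁻: pKₐ(HBr) ≈ -9
nitrate: pKₐ(HNO₃) ≈ -1.3
benzoate: pKₐ(C₆H₅COOH) ≈ 4.2
HS⁻: pKₐ(H₂S) ≈ 7 — larger and more polarisable than the oxygen analogue
cyanide: pKₐ(HCN) ≈ 9.2 — sp carbon stabilises the charge somewhat, but still a poor LG

molecular nitrogen (N₂) > Br⁻ > nitrate > benzoate > HS⁻ > cyanide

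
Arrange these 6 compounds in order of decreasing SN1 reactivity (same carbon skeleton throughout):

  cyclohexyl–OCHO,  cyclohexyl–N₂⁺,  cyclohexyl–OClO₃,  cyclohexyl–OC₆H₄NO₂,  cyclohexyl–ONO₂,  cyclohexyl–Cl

With the same alkyl group throughout, only the leaving group differentiates the rates.
A good leaving group is a weak base: the lower the pKₐ of its conjugate acid, the more readily it departs.
cyclohexyl–N₂⁺ loses N₂: no meaningful conjugate acid; N₂ departs as an exceptionally stable neutral molecule
cyclohexyl–OClO₃ loses ClO₄⁻: pKₐ(HClO₄) ≈ -10
cyclohexyl–Cl loses Cl⁻: pKₐ(HCl) ≈ -7
cyclohexyl–ONO₂ loses NO₃⁻: pKₐ(HNO₃) ≈ -1.3
cyclohexyl–OCHO loses HCOO⁻: pKₐ(HCOOH) ≈ 3.8
cyclohexyl–OC₆H₄NO₂ loses p-O₂N–C₆H₄–O⁻: pKₐ(p-nitrophenol) ≈ 7.2

cyclohexyl–N₂⁺ > cyclohexyl–OClO₃ > cyclohexyl–Cl > cyclohexyl–ONO₂ > cyclohexyl–OCHO > cyclohexyl–OC₆H₄NO₂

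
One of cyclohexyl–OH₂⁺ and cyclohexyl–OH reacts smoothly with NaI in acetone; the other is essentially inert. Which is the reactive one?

cyclohexyl–OH₂⁺

From cyclohexyl–OH the departing group would be OH⁻ (pKₐ(H₂O) ≈ 15.7). Strong base; essentially never leaves without prior activation.
From cyclohexyl–OH₂⁺ the leaving group is H₂O (pKₐ(H₃O⁺) ≈ -1.7). Neutral; leaves from a protonated alcohol (R–OH₂⁺).
(In practice cyclohexyl–OH₂⁺ is made from cyclohexyl–OH by protonation with strong acid, converting the leaving group from hydroxide to neutral water.)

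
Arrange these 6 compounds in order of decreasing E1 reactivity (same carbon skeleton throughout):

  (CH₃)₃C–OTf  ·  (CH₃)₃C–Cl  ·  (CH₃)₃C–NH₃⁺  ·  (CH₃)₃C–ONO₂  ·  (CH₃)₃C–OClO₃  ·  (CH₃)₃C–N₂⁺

(CH₃)₃C–N₂⁺ > (CH₃)₃C–OTf > (CH₃)₃C–OClO₃ > (CH₃)₃C–Cl > (CH₃)₃C–ONO₂ > (CH₃)₃C–NH₃⁺

Same R in every case — rank the leaving groups.
Rank by basicity of the departing species: weakest base leaves most easily.
(CH₃)₃C–N₂⁺ loses N₂: no meaningful conjugate acid; N₂ departs as an exceptionally stable neutral molecule
(CH₃)₃C–OTf loses OTf⁻: pKₐ(CF₃SO₃H (triflic acid)) ≈ -14
(CH₃)₃C–OClO₃ loses ClO₄⁻: pKₐ(HClO₄) ≈ -10
(CH₃)₃C–Cl loses Cl⁻: pKₐ(HCl) ≈ -7
(CH₃)₃C–ONO₂ loses NO₃⁻: pKₐ(HNO₃) ≈ -1.3
(CH₃)₃C–NH₃⁺ loses NH₃: pKₐ(NH₄⁺) ≈ 9.2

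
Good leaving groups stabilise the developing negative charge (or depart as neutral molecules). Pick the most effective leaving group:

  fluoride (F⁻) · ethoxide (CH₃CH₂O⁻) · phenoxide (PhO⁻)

fluoride (F⁻)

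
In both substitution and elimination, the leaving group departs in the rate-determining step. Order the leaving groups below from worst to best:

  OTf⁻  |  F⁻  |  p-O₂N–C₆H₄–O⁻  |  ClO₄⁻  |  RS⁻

OTf⁻: pKₐ(CF₃SO₃H (triflic acid)) ≈ -14
ClO₄⁻: pKₐ(HClO₄) ≈ -10 — extremely weak base; rarely used for safety reasons
F⁻: pKₐ(HF) ≈ 3.2
p-O₂N–C₆H₄–O⁻: pKₐ(p-nitrophenol) ≈ 7.2 — nitro group delocalises the charge; the classic chromogenic LG
RS⁻: pKₐ(RSH (a thiol)) ≈ 10.5
Reversing gives the worst-to-best order requested.

RS⁻ < p-O₂N–C₆H₄–O⁻ < F⁻ < ClO₄⁻ < OTf⁻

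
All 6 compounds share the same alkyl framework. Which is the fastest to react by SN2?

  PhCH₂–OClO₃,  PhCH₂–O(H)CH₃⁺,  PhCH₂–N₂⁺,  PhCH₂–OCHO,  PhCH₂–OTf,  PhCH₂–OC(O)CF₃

The skeletons are identical, so relative rate is governed entirely by leaving-group ability.
Rank by basicity of the departing species: weakest base leaves most easily.
PhCH₂–N₂⁺ loses N₂: no meaningful conjugate acid; N₂ departs as an exceptionally stable neutral molecule
PhCH₂–OTf loses OTf⁻: pKₐ(CF₃SO₃H (triflic acid)) ≈ -14
PhCH₂–OClO₃ loses ClO₄⁻: pKₐ(HClO₄) ≈ -10
PhCH₂–O(H)CH₃⁺ loses R'OH: pKₐ(R'OH₂⁺) ≈ -2.4
PhCH₂–OC(O)CF₃ loses CF₃COO⁻: pKₐ(CF₃COOH) ≈ 0.2
PhCH₂–OCHO loses HCOO⁻: pKₐ(HCOOH) ≈ 3.8

PhCH₂–N₂⁺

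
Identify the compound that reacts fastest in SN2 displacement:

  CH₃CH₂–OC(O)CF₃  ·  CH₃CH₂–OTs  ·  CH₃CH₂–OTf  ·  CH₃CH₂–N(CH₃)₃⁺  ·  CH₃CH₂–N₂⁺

The skeletons are identical, so relative rate is governed entirely by leaving-group ability.
A good leaving group is a weak base: the lower the pKₐ of its conjugate acid, the more readily it departs.
CH₃CH₂–N₂⁺ loses N₂: no meaningful conjugate acid; N₂ departs as an exceptionally stable neutral molecule
CH₃CH₂–OTf loses OTf⁻: pKₐ(CF₃SO₃H (triflic acid)) ≈ -14
CH₃CH₂–OTs loses OTs⁻: pKₐ(p-CH₃C₆H₄SO₃H (TsOH)) ≈ -2.8
CH₃CH₂–OC(O)CF₃ loses CF₃COO⁻: pKₐ(CF₃COOH) ≈ 0.2
CH₃CH₂–N(CH₃)₃⁺ loses NR'₃: pKₐ(R'₃NH⁺) ≈ 10.7

CH₃CH₂–N₂⁺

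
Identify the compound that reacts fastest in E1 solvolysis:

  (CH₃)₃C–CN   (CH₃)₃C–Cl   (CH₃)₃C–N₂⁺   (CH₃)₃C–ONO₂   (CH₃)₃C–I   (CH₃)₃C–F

(CH₃)₃C–N₂⁺

Same R in every case — rank the leaving groups.
The more stable X⁻ (or X) is on its own — i.e. the weaker a base it is — the better a leaving group it makes.
(CH₃)₃C–N₂⁺ loses N₂: no meaningful conjugate acid; N₂ departs as an exceptionally stable neutral molecule
(CH₃)₃C–I loses I⁻: pKₐ(HI) ≈ -10
(CH₃)₃C–Cl loses Cl⁻: pKₐ(HCl) ≈ -7
(CH₃)₃C–ONO₂ loses NO₃⁻: pKₐ(HNO₃) ≈ -1.3
(CH₃)₃C–F loses F⁻: pKₐ(HF) ≈ 3.2
(CH₃)₃C–CN loses CN⁻: pKₐ(HCN) ≈ 9.2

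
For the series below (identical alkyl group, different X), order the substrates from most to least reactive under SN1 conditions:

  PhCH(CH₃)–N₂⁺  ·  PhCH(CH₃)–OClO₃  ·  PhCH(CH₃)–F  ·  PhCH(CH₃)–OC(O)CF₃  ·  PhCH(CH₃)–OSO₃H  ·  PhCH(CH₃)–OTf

PhCH(CH₃)–N₂⁺ > PhCH(CH₃)–OTf > PhCH(CH₃)–OClO₃ > PhCH(CH₃)–OSO₃H > PhCH(CH₃)–OC(O)CF₃ > PhCH(CH₃)–F

The skeletons are identical, so relative rate is governed entirely by leaving-group ability.
Rank by basicity of the departing species: weakest base leaves most easily.
PhCH(CH₃)–N₂⁺ loses N₂: no meaningful conjugate acid; N₂ departs as an exceptionally stable neutral molecule
PhCH(CH₃)–OTf loses OTf⁻: pKₐ(CF₃SO₃H (triflic acid)) ≈ -14
PhCH(CH₃)–OClO₃ loses ClO₄⁻: pKₐ(HClO₄) ≈ -10
PhCH(CH₃)–OSO₃H loses HSO₄⁻: pKₐ(H₂SO₄) ≈ -3
PhCH(CH₃)–OC(O)CF₃ loses CF₃COO⁻: pKₐ(CF₃COOH) ≈ 0.2
PhCH(CH₃)–F loses F⁻: pKₐ(HF) ≈ 3.2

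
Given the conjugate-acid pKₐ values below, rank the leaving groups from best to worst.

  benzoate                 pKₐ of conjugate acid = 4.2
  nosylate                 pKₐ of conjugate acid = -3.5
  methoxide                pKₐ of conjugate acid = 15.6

Lower conjugate-acid pKₐ ⇒ weaker base ⇒ better leaving group.
Sorting by the given values: nosylate (-3.5), benzoate (4.2), methoxide (15.6).

nosylate > benzoate > methoxide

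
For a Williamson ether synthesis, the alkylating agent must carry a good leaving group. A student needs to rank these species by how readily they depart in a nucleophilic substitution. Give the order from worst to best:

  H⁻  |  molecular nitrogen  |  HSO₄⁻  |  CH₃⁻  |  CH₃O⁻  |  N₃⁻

CH₃⁻ < H⁻ < CH₃O⁻ < N₃⁻ < HSO₄⁻ < molecular nitrogen

A good leaving group is a weak base: the lower the pKₐ of its conjugate acid, the more readily it departs.
molecular nitrogen: no meaningful conjugate acid; N₂ departs as an exceptionally stable neutral molecule
HSO₄⁻: pKₐ(H₂SO₄) ≈ -3 — conjugate base of a strong mineral acid
N₃⁻: pKₐ(HN₃) ≈ 4.7
CH₃O⁻: pKₐ(CH₃OH) ≈ 15.5 — strong base; alkoxides do not leave unassisted
H⁻: pKₐ(H₂) ≈ 36 — extremely strong base; leaves only in special hydride-transfer contexts
CH₃⁻: pKₐ(CH₄) ≈ 48 — unstabilised carbanion; the worst conceivable leaving group
Listed from poorest to best leaving group as asked.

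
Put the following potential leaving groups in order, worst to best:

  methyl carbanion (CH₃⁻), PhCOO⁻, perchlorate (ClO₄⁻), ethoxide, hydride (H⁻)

methyl carbanion (CH₃⁻) < hydride (H⁻) < ethoxide < PhCOO⁻ < perchlorate (ClO₄⁻)

perchlorate (ClO₄⁻): pKₐ(HClO₄) ≈ -10
PhCOO⁻: pKₐ(C₆H₅COOH) ≈ 4.2
ethoxide: pKₐ(CH₃CH₂OH) ≈ 16 — strong base; alkoxides do not leave unassisted
hydride (H⁻): pKₐ(H₂) ≈ 36
methyl carbanion (CH₃⁻): pKₐ(CH₄) ≈ 48 — unstabilised carbanion; the worst conceivable leaving group
Listed from poorest to best leaving group as asked.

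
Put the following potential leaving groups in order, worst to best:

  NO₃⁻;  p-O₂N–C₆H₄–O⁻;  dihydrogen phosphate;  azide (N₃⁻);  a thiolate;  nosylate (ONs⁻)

The more stable X⁻ (or X) is on its own — i.e. the weaker a base it is — the better a leaving group it makes.
nosylate (ONs⁻): pKₐ(p-O₂NC₆H₄SO₃H) ≈ -3.5
NO₃⁻: pKₐ(HNO₃) ≈ -1.3
dihydrogen phosphate: pKₐ(H₃PO₄) ≈ 2.1
azide (N₃⁻): pKₐ(HN₃) ≈ 4.7
p-O₂N–C₆H₄–O⁻: pKₐ(p-nitrophenol) ≈ 7.2
a thiolate: pKₐ(RSH (a thiol)) ≈ 10.5
Listed from poorest to best leaving group as asked.

a thiolate < p-O₂N–C₆H₄–O⁻ < azide (N₃⁻) < dihydrogen phosphate < NO₃⁻ < nosylate (ONs⁻)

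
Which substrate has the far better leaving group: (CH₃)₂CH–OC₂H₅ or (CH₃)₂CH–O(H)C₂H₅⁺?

(CH₃)₂CH–O(H)C₂H₅⁺

From (CH₃)₂CH–OC₂H₅ the departing group would be CH₃CH₂O⁻ (pKₐ(CH₃CH₂OH) ≈ 16). Strong base; alkoxides do not leave unassisted.
From (CH₃)₂CH–O(H)C₂H₅⁺ the leaving group is R'OH (pKₐ(R'OH₂⁺) ≈ -2.4). Neutral; leaves from a protonated ether (an oxonium ion, R–O(H)R'⁺).
(In practice (CH₃)₂CH–O(H)C₂H₅⁺ is made from (CH₃)₂CH–OC₂H₅ by protonation with concentrated HBr, allowing neutral ethanol, rather than ethoxide, to depart.)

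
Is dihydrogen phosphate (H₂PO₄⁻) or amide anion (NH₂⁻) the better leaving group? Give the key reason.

dihydrogen phosphate (H₂PO₄⁻) is the better leaving group.
pKₐ(H₃PO₄) ≈ 2.1 versus pKₐ(NH₃) ≈ 38: dihydrogen phosphate (H₂PO₄⁻) is the much weaker base.
Moderate base; biological leaving group after further activation.

dihydrogen phosphate (H₂PO₄⁻)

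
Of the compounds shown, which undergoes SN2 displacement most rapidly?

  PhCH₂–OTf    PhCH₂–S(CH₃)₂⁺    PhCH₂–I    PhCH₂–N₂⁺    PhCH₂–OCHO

Identical carbon frameworks mean the comparison reduces to leaving-group quality.
Rank by basicity of the departing species: weakest base leaves most easily.
PhCH₂–N₂⁺ loses N₂: no meaningful conjugate acid; N₂ departs as an exceptionally stable neutral molecule
PhCH₂–OTf loses OTf⁻: pKₐ(CF₃SO₃H (triflic acid)) ≈ -14
PhCH₂–I loses I⁻: pKₐ(HI) ≈ -10
PhCH₂–S(CH₃)₂⁺ loses SR'₂: pKₐ(R'₂SH⁺) ≈ -7
PhCH₂–OCHO loses HCOO⁻: pKₐ(HCOOH) ≈ 3.8

PhCH₂–N₂⁺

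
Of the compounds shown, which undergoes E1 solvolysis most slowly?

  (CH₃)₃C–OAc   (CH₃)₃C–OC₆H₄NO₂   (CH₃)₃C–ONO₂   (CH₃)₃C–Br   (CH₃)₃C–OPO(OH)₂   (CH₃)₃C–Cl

(CH₃)₃C–OC₆H₄NO₂

Same R in every case — rank the leaving groups.
Leaving-group ability tracks the stability of the departed species; conjugate-acid pKₐ is the usual yardstick (lower pKₐ → better LG).
(CH₃)₃C–Br loses Br⁻: pKₐ(HBr) ≈ -9
(CH₃)₃C–Cl loses Cl⁻: pKₐ(HCl) ≈ -7
(CH₃)₃C–ONO₂ loses NO₃⁻: pKₐ(HNO₃) ≈ -1.3
(CH₃)₃C–OPO(OH)₂ loses H₂PO₄⁻: pKₐ(H₃PO₄) ≈ 2.1
(CH₃)₃C–OAc loses AcO⁻: pKₐ(CH₃COOH) ≈ 4.8
(CH₃)₃C–OC₆H₄NO₂ loses p-O₂N–C₆H₄–O⁻: pKₐ(p-nitrophenol) ≈ 7.2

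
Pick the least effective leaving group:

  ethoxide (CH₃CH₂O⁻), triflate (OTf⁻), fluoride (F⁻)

triflate (OTf⁻): pKₐ(CF₃SO₃H (triflic acid)) ≈ -14
fluoride (F⁻): pKₐ(HF) ≈ 3.2
ethoxide (CH₃CH₂O⁻): pKₐ(CH₃CH₂OH) ≈ 16

ethoxide (CH₃CH₂O⁻)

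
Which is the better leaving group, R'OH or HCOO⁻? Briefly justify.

R'OH is the better leaving group.
pKₐ(R'OH₂⁺) ≈ -2.4 versus pKₐ(HCOOH) ≈ 3.8: R'OH is the much weaker base.
Neutral; leaves from a protonated ether (an oxonium ion, R–O(H)R'⁺).

R'OH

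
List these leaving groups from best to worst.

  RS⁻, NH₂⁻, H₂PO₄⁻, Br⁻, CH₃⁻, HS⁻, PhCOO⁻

Br⁻ > H₂PO₄⁻ > PhCOO⁻ > HS⁻ > RS⁻ > NH₂⁻ > CH₃⁻

A good leaving group is a weak base: the lower the pKₐ of its conjugate acid, the more readily it departs.
Br⁻: pKₐ(HBr) ≈ -9
H₂PO₄⁻: pKₐ(H₃PO₄) ≈ 2.1
PhCOO⁻: pKₐ(C₆H₅COOH) ≈ 4.2
HS⁻: pKₐ(H₂S) ≈ 7
RS⁻: pKₐ(RSH (a thiol)) ≈ 10.5
NH₂⁻: pKₐ(NH₃) ≈ 38
CH₃⁻: pKₐ(CH₄) ≈ 48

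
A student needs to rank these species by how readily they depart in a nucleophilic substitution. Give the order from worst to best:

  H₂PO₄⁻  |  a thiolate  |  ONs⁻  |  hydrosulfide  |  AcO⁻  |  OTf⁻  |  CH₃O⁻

The more stable X⁻ (or X) is on its own — i.e. the weaker a base it is — the better a leaving group it makes.
OTf⁻: pKₐ(CF₃SO₃H (triflic acid)) ≈ -14
ONs⁻: pKₐ(p-O₂NC₆H₄SO₃H) ≈ -3.5
H₂PO₄⁻: pKₐ(H₃PO₄) ≈ 2.1
AcO⁻: pKₐ(CH₃COOH) ≈ 4.8
hydrosulfide: pKₐ(H₂S) ≈ 7
a thiolate: pKₐ(RSH (a thiol)) ≈ 10.5
CH₃O⁻: pKₐ(CH₃OH) ≈ 15.5
Listed from poorest to best leaving group as asked.

CH₃O⁻ < a thiolate < hydrosulfide < AcO⁻ < H₂PO₄⁻ < ONs⁻ < OTf⁻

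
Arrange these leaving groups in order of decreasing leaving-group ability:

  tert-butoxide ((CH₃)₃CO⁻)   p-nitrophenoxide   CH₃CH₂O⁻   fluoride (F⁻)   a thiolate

A good leaving group is a weak base: the lower the pKₐ of its conjugate acid, the more readily it departs.
fluoride (F⁻): pKₐ(HF) ≈ 3.2
p-nitrophenoxide: pKₐ(p-nitrophenol) ≈ 7.2
a thiolate: pKₐ(RSH (a thiol)) ≈ 10.5
CH₃CH₂O⁻: pKₐ(CH₃CH₂OH) ≈ 16 — strong base; alkoxides do not leave unassisted
tert-butoxide ((CH₃)₃CO⁻): pKₐ(t-BuOH) ≈ 18 — bulky, strongly basic alkoxide

fluoride (F⁻) > p-nitrophenoxide > a thiolate > CH₃CH₂O⁻ > tert-butoxide ((CH₃)₃CO⁻)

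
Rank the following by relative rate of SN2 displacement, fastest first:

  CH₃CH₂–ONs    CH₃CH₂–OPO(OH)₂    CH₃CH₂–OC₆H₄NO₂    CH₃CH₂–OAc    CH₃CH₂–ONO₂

CH₃CH₂–ONs > CH₃CH₂–ONO₂ > CH₃CH₂–OPO(OH)₂ > CH₃CH₂–OAc > CH₃CH₂–OC₆H₄NO₂

The skeletons are identical, so relative rate is governed entirely by leaving-group ability.
The more stable X⁻ (or X) is on its own — i.e. the weaker a base it is — the better a leaving group it makes.
CH₃CH₂–ONs loses ONs⁻: pKₐ(p-O₂NC₆H₄SO₃H) ≈ -3.5
CH₃CH₂–ONO₂ loses NO₃⁻: pKₐ(HNO₃) ≈ -1.3
CH₃CH₂–OPO(OH)₂ loses H₂PO₄⁻: pKₐ(H₃PO₄) ≈ 2.1
CH₃CH₂–OAc loses AcO⁻: pKₐ(CH₃COOH) ≈ 4.8
CH₃CH₂–OC₆H₄NO₂ loses p-O₂N–C₆H₄–O⁻: pKₐ(p-nitrophenol) ≈ 7.2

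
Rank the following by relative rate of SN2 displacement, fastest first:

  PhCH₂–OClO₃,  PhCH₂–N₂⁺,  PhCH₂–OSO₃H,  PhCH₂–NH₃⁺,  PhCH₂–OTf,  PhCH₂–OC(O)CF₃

PhCH₂–N₂⁺ > PhCH₂–OTf > PhCH₂–OClO₃ > PhCH₂–OSO₃H > PhCH₂–OC(O)CF₃ > PhCH₂–NH₃⁺

Identical carbon frameworks mean the comparison reduces to leaving-group quality.
A good leaving group is a weak base: the lower the pKₐ of its conjugate acid, the more readily it departs.
PhCH₂–N₂⁺ loses N₂: no meaningful conjugate acid; N₂ departs as an exceptionally stable neutral molecule
PhCH₂–OTf loses OTf⁻: pKₐ(CF₃SO₃H (triflic acid)) ≈ -14
PhCH₂–OClO₃ loses ClO₄⁻: pKₐ(HClO₄) ≈ -10
PhCH₂–OSO₃H loses HSO₄⁻: pKₐ(H₂SO₄) ≈ -3
PhCH₂–OC(O)CF₃ loses CF₃COO⁻: pKₐ(CF₃COOH) ≈ 0.2
PhCH₂–NH₃⁺ loses NH₃: pKₐ(NH₄⁺) ≈ 9.2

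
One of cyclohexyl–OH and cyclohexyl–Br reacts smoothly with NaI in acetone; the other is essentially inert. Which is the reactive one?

From cyclohexyl–OH the departing group would be OH⁻ (pKₐ(H₂O) ≈ 15.7). Strong base; essentially never leaves without prior activation.
From cyclohexyl–Br the leaving group is Br⁻ (pKₐ(HBr) ≈ -9). Weak base; good leaving group.
(In practice cyclohexyl–Br is made from cyclohexyl–OH by treatment with PBr₃, replacing the hydroxyl with bromide.)

cyclohexyl–Br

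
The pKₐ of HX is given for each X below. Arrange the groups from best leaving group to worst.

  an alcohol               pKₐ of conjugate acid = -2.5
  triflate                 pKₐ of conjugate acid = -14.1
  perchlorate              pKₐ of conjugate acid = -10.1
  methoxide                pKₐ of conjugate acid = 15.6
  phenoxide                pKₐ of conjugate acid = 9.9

triflate > perchlorate > an alcohol > phenoxide > methoxide

Lower conjugate-acid pKₐ ⇒ weaker base ⇒ better leaving group.
Sorting by the given values: triflate (-14.1), perchlorate (-10.1), an alcohol (-2.5), phenoxide (9.9), methoxide (15.6).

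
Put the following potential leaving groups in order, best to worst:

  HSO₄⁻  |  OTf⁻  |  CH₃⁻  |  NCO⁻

OTf⁻ > HSO₄⁻ > NCO⁻ > CH₃⁻

OTf⁻: pKₐ(CF₃SO₃H (triflic acid)) ≈ -14
HSO₄⁻: pKₐ(H₂SO₄) ≈ -3
NCO⁻: pKₐ(HOCN) ≈ 3.5
CH₃⁻: pKₐ(CH₄) ≈ 48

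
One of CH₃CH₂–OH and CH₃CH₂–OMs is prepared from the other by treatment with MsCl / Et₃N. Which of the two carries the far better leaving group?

CH₃CH₂–OMs

From CH₃CH₂–OH the departing group would be OH⁻ (pKₐ(H₂O) ≈ 15.7). Strong base; essentially never leaves without prior activation.
From CH₃CH₂–OMs the leaving group is OMs⁻ (pKₐ(CH₃SO₃H (MsOH)) ≈ -1.9). Resonance-delocalised alkanesulfonate.
Treatment with MsCl / Et₃N works by converting the hydroxyl into a mesylate, making CH₃CH₂–OMs enormously more reactive.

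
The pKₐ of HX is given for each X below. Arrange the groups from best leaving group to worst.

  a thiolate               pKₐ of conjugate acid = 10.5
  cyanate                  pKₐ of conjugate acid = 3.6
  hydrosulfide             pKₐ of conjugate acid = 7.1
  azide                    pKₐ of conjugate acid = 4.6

cyanate > azide > hydrosulfide > a thiolate

Lower conjugate-acid pKₐ ⇒ weaker base ⇒ better leaving group.
Sorting by the given values: cyanate (3.6), azide (4.6), hydrosulfide (7.1), a thiolate (10.5).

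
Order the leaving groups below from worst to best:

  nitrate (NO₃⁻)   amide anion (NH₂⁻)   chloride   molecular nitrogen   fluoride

A good leaving group is a weak base: the lower the pKₐ of its conjugate acid, the more readily it departs.
molecular nitrogen: no meaningful conjugate acid; N₂ departs as an exceptionally stable neutral molecule
chloride: pKₐ(HCl) ≈ -7
nitrate (NO₃⁻): pKₐ(HNO₃) ≈ -1.3
fluoride: pKₐ(HF) ≈ 3.2 — small and strongly basic; the poor halide leaving group
amide anion (NH₂⁻): pKₐ(NH₃) ≈ 38 — extremely strong base; never a leaving group
The question asks for worst first, so the sequence is read in increasing leaving-group ability.

amide anion (NH₂⁻) < fluoride < nitrate (NO₃⁻) < chloride < molecular nitrogen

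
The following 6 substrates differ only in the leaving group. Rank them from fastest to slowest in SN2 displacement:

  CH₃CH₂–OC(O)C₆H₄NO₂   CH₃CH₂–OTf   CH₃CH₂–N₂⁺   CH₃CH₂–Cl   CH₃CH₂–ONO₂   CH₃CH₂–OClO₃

Identical carbon frameworks mean the comparison reduces to leaving-group quality.
Rank by basicity of the departing species: weakest base leaves most easily.
CH₃CH₂–N₂⁺ loses N₂: no meaningful conjugate acid; N₂ departs as an exceptionally stable neutral molecule
CH₃CH₂–OTf loses OTf⁻: pKₐ(CF₃SO₃H (triflic acid)) ≈ -14
CH₃CH₂–OClO₃ loses ClO₄⁻: pKₐ(HClO₄) ≈ -10
CH₃CH₂–Cl loses Cl⁻: pKₐ(HCl) ≈ -7
CH₃CH₂–ONO₂ loses NO₃⁻: pKₐ(HNO₃) ≈ -1.3
CH₃CH₂–OC(O)C₆H₄NO₂ loses p-O₂N–C₆H₄–COO⁻: pKₐ(p-nitrobenzoic acid) ≈ 3.4

CH₃CH₂–N₂⁺ > CH₃CH₂–OTf > CH₃CH₂–OClO₃ > CH₃CH₂–Cl > CH₃CH₂–ONO₂ > CH₃CH₂–OC(O)C₆H₄NO₂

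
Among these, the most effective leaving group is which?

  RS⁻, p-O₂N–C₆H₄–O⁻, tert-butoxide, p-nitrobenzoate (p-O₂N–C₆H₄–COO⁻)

p-nitrobenzoate (p-O₂N–C₆H₄–COO⁻)

A good leaving group is a weak base: the lower the pKₐ of its conjugate acid, the more readily it departs.
p-nitrobenzoate (p-O₂N–C₆H₄–COO⁻): pKₐ(p-nitrobenzoic acid) ≈ 3.4
p-O₂N–C₆H₄–O⁻: pKₐ(p-nitrophenol) ≈ 7.2
RS⁻: pKₐ(RSH (a thiol)) ≈ 10.5
tert-butoxide: pKₐ(t-BuOH) ≈ 18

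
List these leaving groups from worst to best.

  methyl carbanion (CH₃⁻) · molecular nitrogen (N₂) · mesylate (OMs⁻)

Leaving-group ability tracks the stability of the departed species; conjugate-acid pKₐ is the usual yardstick (lower pKₐ → better LG).
molecular nitrogen (N₂): no meaningful conjugate acid; N₂ departs as an exceptionally stable neutral molecule
mesylate (OMs⁻): pKₐ(CH₃SO₃H (MsOH)) ≈ -1.9
methyl carbanion (CH₃⁻): pKₐ(CH₄) ≈ 48
Reversing gives the worst-to-best order requested.

methyl carbanion (CH₃⁻) < mesylate (OMs⁻) < molecular nitrogen (N₂)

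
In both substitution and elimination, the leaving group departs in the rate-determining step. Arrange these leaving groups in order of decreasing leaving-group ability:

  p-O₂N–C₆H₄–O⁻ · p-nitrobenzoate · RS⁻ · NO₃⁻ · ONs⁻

ONs⁻ > NO₃⁻ > p-nitrobenzoate > p-O₂N–C₆H₄–O⁻ > RS⁻

Leaving-group ability tracks the stability of the departed species; conjugate-acid pKₐ is the usual yardstick (lower pKₐ → better LG).
ONs⁻: pKₐ(p-O₂NC₆H₄SO₃H) ≈ -3.5 — p-nitro group further stabilises the sulfonate
NO₃⁻: pKₐ(HNO₃) ≈ -1.3 — resonance-delocalised over three oxygens
p-nitrobenzoate: pKₐ(p-nitrobenzoic acid) ≈ 3.4
p-O₂N–C₆H₄–O⁻: pKₐ(p-nitrophenol) ≈ 7.2 — nitro group delocalises the charge; the classic chromogenic LG
RS⁻: pKₐ(RSH (a thiol)) ≈ 10.5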